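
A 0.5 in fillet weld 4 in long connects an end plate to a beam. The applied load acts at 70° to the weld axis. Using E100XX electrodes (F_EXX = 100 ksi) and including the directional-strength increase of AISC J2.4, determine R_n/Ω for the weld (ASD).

R_n/Ω ≈ 61.7 kip

t_e = 0.707 × 0.5 = 0.3535 in; A_we = 0.3535 × 4 = 1.414 in².
Directional factor: 1.0 + 0.5 sin^1.5(70°) = 1.455.
F_nw = 0.6 × 100 × 1.455 = 87.33 ksi.
R_n/Ω = (87.33 × 1.414) / 2.0 = 61.74 kip.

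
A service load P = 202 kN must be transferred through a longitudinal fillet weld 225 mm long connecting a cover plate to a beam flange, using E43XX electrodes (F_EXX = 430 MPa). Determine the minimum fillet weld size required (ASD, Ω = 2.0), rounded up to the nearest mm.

Total weld length L = 225 mm.
Required throat t_e = P × Ω / (0.6 F_EXX × L) = 202 × 2.0 / (0.6 × 430 × 225 × 10⁻³) = 6.96 mm.
Required leg w = t_e / 0.707 = 9.844 mm → use 10 mm.

w = 10 mm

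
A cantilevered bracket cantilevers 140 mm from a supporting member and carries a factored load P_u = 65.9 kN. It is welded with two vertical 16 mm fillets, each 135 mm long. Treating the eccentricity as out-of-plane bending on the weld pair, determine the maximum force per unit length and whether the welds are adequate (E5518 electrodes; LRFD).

E55XX → F_EXX = 550 MPa.
L_w = 2 × 135 = 270 mm; section modulus (unit throat) S = 2 × L²/6 = 6075 mm².
Direct shear f_v = P/L_w = 65.9×10³/270 = 244.1 N/mm.
Moment M = P × e = 65.9×10³ × 140 = 9226000 N·mm; bending f_b = M/S = 1519 N/mm.
f_max = √(f_v² + f_b²) = √(244.1² + 1519²) = 1538 N/mm.
φr_n = 0.75 × 0.6 × 550 × (0.707 × 16) = 2800 N/mm → adequate.

f_max ≈ 1540 N/mm; adequate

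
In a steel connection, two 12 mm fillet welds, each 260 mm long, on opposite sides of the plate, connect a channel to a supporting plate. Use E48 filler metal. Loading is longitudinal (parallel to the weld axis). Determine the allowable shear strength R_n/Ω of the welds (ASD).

E48XX → F_EXX = 480 MPa.
Effective throat t_e = 0.707 × 12 = 8.484 mm.
Total length L = 520 mm; A_we = 8.484 × 520 = 4412 mm².
F_nw = 0.6 F_EXX = 0.6 × 480 = 288 MPa.
R_n = 288 × 4412 × 10⁻³ = 1271 kN; R_n/Ω = 1271/2.0 = 635.3 kN.

R_n/Ω ≈ 635 kN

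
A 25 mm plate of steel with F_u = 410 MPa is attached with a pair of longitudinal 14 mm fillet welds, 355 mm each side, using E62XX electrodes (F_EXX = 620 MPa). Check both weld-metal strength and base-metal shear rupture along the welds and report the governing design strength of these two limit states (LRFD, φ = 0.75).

φR_n ≈ 1960 kN (weld metal governs)

t_e = 0.707 × 14 = 9.898 mm; L = 710 mm.
Weld metal: φR_n = 0.75 × 0.6 × 620 × 9.898 × 710 × 10⁻³ = 1961 kN.
Base metal (shear rupture): φR_n = 0.75 × 0.6 × 410 × 25 × 710 × 10⁻³ = 3275 kN.
Governing: weld metal.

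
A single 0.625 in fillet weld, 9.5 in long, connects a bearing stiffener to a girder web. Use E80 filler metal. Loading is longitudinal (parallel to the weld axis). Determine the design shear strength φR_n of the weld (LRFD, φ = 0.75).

φR_n ≈ 151 kips

E80XX → F_EXX = 80 ksi.
Effective throat t_e = 0.707 × 0.625 = 0.4419 in.
Total length L = 9.5 in; A_we = 0.4419 × 9.5 = 4.198 in².
F_nw = 0.6 F_EXX = 0.6 × 80 = 48 ksi.
φR_n = 0.75 × 48 × 4.198 = 151.1 kips.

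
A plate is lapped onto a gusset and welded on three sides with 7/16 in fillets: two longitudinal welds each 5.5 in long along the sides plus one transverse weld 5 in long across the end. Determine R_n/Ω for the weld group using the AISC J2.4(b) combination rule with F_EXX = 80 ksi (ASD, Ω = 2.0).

t_e = 0.707 × 0.4375 = 0.3093 in.
R_nwl = 0.6 × 80 × 0.3093 × 11 = 163.3 kips (longitudinal, 2 welds).
R_nwt = 0.6 × 80 × 0.3093 × 5 = 74.23 kips (transverse, base value).
(i) R_nwl + R_nwt = 237.6 kips; (ii) 0.85 R_nwl + 1.5 R_nwt = 250.2 kips.
R_n = max = 250.2 kips [governs: (ii)]; R_n/Ω = 125.1 kips.

R_n/Ω ≈ 125 kips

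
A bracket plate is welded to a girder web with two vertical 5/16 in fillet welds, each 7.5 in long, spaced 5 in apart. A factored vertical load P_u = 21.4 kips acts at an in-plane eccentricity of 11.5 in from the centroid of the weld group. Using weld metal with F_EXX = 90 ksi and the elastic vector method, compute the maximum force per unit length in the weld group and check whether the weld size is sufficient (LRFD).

f_max ≈ 7.64 kip/in; adequate

Total weld length L_w = 15 in. Treat welds as unit-width lines.
Polar moment about centroid: J = 2[d³/12 + d(b/2)²] = 2[7.5³/12 + 7.5×2.5²] = 164.1 in³.
Direct shear f_v = P/L_w = 21.4 / 15 = 1.427 kip/in (vertical).
Torsion M = P·e = 21.4 × 11.5 = 246.1 kip·in.
Critical point at (x, y) = (2.5, 3.75) from centroid. f_tx = M·y/J = 5.625 kip/in; f_ty = M·x/J = 3.75 kip/in.
Resultant f_max = √[f_tx² + (f_v + f_ty)²] = √[5.625² + (1.427 + 3.75)²] = 7.645 kip/in.
Capacity per unit length: φr_n = 0.75 × 0.6 × 90 × (0.707 × 0.3125) = 8.948 kip/in.
7.645 ≤ 8.948 → adequate.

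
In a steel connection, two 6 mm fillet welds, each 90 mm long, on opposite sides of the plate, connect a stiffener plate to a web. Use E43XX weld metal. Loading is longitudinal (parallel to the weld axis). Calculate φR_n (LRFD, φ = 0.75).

φR_n ≈ 148 kN

E43XX → F_EXX = 430 MPa.
Effective throat t_e = 0.707 × 6 = 4.242 mm.
Total length L = 180 mm; A_we = 4.242 × 180 = 763.6 mm².
F_nw = 0.6 F_EXX = 0.6 × 430 = 258 MPa.
φR_n = 0.75 × 258 × 763.6 × 10⁻³ = 147.7 kN.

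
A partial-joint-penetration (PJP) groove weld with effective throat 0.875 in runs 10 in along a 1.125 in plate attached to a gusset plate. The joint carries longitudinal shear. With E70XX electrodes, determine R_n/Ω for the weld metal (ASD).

E70XX → F_EXX = 70 ksi.
Effective throat (given) t_e = 0.875 in.
A_we = 0.875 × 10 = 8.75 in².
F_nw = 0.6 F_EXX = 42 ksi.
R_n/Ω = (42 × 8.75) / 2.0 = 183.8 kips.

R_n/Ω ≈ 184 kips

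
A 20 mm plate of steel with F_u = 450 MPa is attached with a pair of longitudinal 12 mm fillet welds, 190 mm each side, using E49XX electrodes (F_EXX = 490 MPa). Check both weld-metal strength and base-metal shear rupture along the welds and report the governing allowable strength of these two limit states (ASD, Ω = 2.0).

R_n/Ω ≈ 474 kN (weld metal governs)

t_e = 0.707 × 12 = 8.484 mm; L = 380 mm.
Weld metal: R_n/Ω = (1/2.0) × 0.6 × 490 × 8.484 × 380 × 10⁻³ = 473.9 kN.
Base metal (shear rupture): R_n/Ω = (1/2.0) × 0.6 × 450 × 20 × 380 × 10⁻³ = 1026 kN.
Governing: weld metal.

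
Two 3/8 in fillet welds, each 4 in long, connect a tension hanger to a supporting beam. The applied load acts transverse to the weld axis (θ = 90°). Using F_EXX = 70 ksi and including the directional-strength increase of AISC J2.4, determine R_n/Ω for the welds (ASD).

t_e = 0.707 × 0.375 = 0.2651 in; A_we = 0.2651 × 8 = 2.121 in².
Directional factor: 1.0 + 0.5 sin^1.5(90°) = 1.5.
F_nw = 0.6 × 70 × 1.5 = 63 ksi.
R_n/Ω = (63 × 2.121) / 2.0 = 66.81 kips.

R_n/Ω ≈ 66.8 kips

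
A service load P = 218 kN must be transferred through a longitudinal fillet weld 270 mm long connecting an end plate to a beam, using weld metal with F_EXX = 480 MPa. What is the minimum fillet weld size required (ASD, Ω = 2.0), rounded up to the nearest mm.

w = 8 mm

Total weld length L = 270 mm.
Required throat t_e = P × Ω / (0.6 F_EXX × L) = 218 × 2.0 / (0.6 × 480 × 270 × 10⁻³) = 5.607 mm.
Required leg w = t_e / 0.707 = 7.931 mm → use 8 mm.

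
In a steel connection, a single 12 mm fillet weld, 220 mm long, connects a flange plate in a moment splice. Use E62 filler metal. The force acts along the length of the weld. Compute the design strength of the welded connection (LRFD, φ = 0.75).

E62XX → F_EXX = 620 MPa.
Effective throat t_e = 0.707 × 12 = 8.484 mm.
Total length L = 220 mm; A_we = 8.484 × 220 = 1866 mm².
F_nw = 0.6 F_EXX = 0.6 × 620 = 372 MPa.
φR_n = 0.75 × 372 × 1866 × 10⁻³ = 520.7 kN.

φR_n ≈ 521 kN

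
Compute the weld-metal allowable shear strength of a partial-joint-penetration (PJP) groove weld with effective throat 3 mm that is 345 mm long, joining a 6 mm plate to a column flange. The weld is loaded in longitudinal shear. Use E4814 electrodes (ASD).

E48XX → F_EXX = 480 MPa.
Effective throat (given) t_e = 3 mm.
A_we = 3 × 345 = 1035 mm².
F_nw = 0.6 F_EXX = 288 MPa.
R_n/Ω = (288 × 1035) / 2.0 × 10⁻³ = 149 kN.

R_n/Ω ≈ 149 kN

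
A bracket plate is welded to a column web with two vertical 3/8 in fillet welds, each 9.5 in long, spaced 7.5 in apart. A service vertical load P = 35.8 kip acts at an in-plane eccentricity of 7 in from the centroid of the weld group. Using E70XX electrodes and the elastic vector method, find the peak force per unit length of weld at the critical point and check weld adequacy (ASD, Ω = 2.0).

f_max ≈ 5.09 kip/in; adequate

E70XX → F_EXX = 70 ksi.
Total weld length L_w = 19 in. Treat welds as unit-width lines.
Polar moment about centroid: J = 2[d³/12 + d(b/2)²] = 2[9.5³/12 + 9.5×3.75²] = 410.1 in³.
Direct shear f_v = P/L_w = 35.8 / 19 = 1.884 kip/in (vertical).
Torsion M = P·e = 35.8 × 7 = 250.6 kip·in.
Critical point at (x, y) = (3.75, 4.75) from centroid. f_tx = M·y/J = 2.903 kip/in; f_ty = M·x/J = 2.292 kip/in.
Resultant f_max = √[f_tx² + (f_v + f_ty)²] = √[2.903² + (1.884 + 2.292)²] = 5.086 kip/in.
Capacity per unit length: r_n/Ω = (1/2.0) × 0.6 × 70 × (0.707 × 0.375) = 5.568 kip/in.
5.086 ≤ 5.568 → adequate.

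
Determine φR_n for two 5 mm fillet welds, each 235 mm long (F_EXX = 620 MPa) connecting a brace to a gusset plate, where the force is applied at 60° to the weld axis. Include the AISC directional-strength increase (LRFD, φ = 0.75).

t_e = 0.707 × 5 = 3.535 mm; A_we = 3.535 × 470 = 1661 mm².
Directional factor: 1.0 + 0.5 sin^1.5(60°) = 1.403.
F_nw = 0.6 × 620 × 1.403 = 521.9 MPa.
φR_n = 0.75 × 521.9 × 1661 × 10⁻³ = 650.3 kN.

φR_n ≈ 650 kN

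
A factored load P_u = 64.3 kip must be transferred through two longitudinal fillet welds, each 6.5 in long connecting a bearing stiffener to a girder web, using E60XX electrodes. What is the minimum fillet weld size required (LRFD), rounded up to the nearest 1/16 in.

w = 5/16 in

E60XX → F_EXX = 60 ksi.
Total weld length L = 13 in.
Required throat t_e = P_u / (φ × 0.6 F_EXX × L) = 64.3 / (0.75 × 0.6 × 60 × 13) = 0.1832 in.
Required leg w = t_e / 0.707 = 0.2591 in → use 5/16 in.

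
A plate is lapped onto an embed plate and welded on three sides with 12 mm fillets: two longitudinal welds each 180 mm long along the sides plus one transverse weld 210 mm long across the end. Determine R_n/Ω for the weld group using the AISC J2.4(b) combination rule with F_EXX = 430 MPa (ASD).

R_n/Ω ≈ 680 kN

t_e = 0.707 × 12 = 8.484 mm.
R_nwl = 0.6 × 430 × 8.484 × 360 × 10⁻³ = 788 kN (longitudinal, 2 welds).
R_nwt = 0.6 × 430 × 8.484 × 210 × 10⁻³ = 459.7 kN (transverse, base value).
(i) R_nwl + R_nwt = 1248 kN; (ii) 0.85 R_nwl + 1.5 R_nwt = 1359 kN.
R_n = max = 1359 kN [governs: (ii)]; R_n/Ω = 679.6 kN.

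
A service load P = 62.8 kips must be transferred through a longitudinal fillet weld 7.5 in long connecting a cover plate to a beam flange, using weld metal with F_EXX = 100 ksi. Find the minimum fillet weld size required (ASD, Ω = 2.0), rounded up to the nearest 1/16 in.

w = 7/16 in

Total weld length L = 7.5 in.
Required throat t_e = P × Ω / (0.6 F_EXX × L) = 62.8 × 2.0 / (0.6 × 100 × 7.5) = 0.2791 in.
Required leg w = t_e / 0.707 = 0.3948 in → use 7/16 in.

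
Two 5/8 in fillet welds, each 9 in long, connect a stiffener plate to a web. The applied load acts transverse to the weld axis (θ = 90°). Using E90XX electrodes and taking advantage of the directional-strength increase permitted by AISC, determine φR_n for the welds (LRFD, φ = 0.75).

φR_n ≈ 483 kip

E90XX → F_EXX = 90 ksi.
t_e = 0.707 × 0.625 = 0.4419 in; A_we = 0.4419 × 18 = 7.954 in².
Directional factor: 1.0 + 0.5 sin^1.5(90°) = 1.5.
F_nw = 0.6 × 90 × 1.5 = 81 ksi.
φR_n = 0.75 × 81 × 7.954 = 483.2 kip.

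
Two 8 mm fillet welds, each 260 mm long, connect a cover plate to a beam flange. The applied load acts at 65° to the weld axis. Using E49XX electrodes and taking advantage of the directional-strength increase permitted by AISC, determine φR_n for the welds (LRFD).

φR_n ≈ 928 kN

E49XX → F_EXX = 490 MPa.
t_e = 0.707 × 8 = 5.656 mm; A_we = 5.656 × 520 = 2941 mm².
Directional factor: 1.0 + 0.5 sin^1.5(65°) = 1.431.
F_nw = 0.6 × 490 × 1.431 = 420.8 MPa.
φR_n = 0.75 × 420.8 × 2941 × 10⁻³ = 928.3 kN.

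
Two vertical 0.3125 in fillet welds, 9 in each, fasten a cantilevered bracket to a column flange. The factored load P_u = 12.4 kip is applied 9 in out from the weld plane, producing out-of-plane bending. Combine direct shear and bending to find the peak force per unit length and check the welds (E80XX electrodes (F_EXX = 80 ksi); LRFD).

f_max ≈ 4.19 kip/in; adequate

L_w = 2 × 9 = 18 in; section modulus (unit throat) S = 2 × L²/6 = 27 in².
Direct shear f_v = P/L_w = 12.4/18 = 0.6889 kip/in.
Moment M = P × e = 12.4 × 9 = 111.6 kip·in; bending f_b = M/S = 4.133 kip/in.
f_max = √(f_v² + f_b²) = √(0.6889² + 4.133²) = 4.19 kip/in.
φr_n = 0.75 × 0.6 × 80 × (0.707 × 0.3125) = 7.954 kip/in → adequate.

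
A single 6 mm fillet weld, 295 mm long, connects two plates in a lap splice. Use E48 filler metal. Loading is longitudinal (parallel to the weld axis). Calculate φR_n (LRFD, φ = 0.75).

φR_n ≈ 270 kN

E48XX → F_EXX = 480 MPa.
Effective throat t_e = 0.707 × 6 = 4.242 mm.
Total length L = 295 mm; A_we = 4.242 × 295 = 1251 mm².
F_nw = 0.6 F_EXX = 0.6 × 480 = 288 MPa.
φR_n = 0.75 × 288 × 1251 × 10⁻³ = 270.3 kN.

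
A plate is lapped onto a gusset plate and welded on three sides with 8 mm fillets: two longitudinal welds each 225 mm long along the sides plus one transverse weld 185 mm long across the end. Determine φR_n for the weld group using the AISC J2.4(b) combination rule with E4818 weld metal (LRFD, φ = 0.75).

E48XX → F_EXX = 480 MPa.
t_e = 0.707 × 8 = 5.656 mm.
R_nwl = 0.6 × 480 × 5.656 × 450 × 10⁻³ = 733 kN (longitudinal, 2 welds).
R_nwt = 0.6 × 480 × 5.656 × 185 × 10⁻³ = 301.4 kN (transverse, base value).
(i) R_nwl + R_nwt = 1034 kN; (ii) 0.85 R_nwl + 1.5 R_nwt = 1075 kN.
R_n = max = 1075 kN [governs: (ii)]; φR_n = 806.3 kN.

φR_n ≈ 806 kN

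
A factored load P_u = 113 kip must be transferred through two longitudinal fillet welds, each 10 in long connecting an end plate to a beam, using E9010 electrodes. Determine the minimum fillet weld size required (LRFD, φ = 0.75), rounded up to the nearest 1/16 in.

w = 1/4 in

E90XX → F_EXX = 90 ksi.
Total weld length L = 20 in.
Required throat t_e = P_u / (φ × 0.6 F_EXX × L) = 113 / (0.75 × 0.6 × 90 × 20) = 0.1395 in.
Required leg w = t_e / 0.707 = 0.1973 in → use 1/4 in.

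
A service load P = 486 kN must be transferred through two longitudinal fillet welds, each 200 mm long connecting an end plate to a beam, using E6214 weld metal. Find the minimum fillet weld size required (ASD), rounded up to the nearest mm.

w = 10 mm

E62XX → F_EXX = 620 MPa.
Total weld length L = 400 mm.
Required throat t_e = P × Ω / (0.6 F_EXX × L) = 486 × 2.0 / (0.6 × 620 × 400 × 10⁻³) = 6.532 mm.
Required leg w = t_e / 0.707 = 9.239 mm → use 10 mm.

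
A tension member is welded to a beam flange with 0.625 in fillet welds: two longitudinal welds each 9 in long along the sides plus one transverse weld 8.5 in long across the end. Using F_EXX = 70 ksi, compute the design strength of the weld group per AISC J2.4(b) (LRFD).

t_e = 0.707 × 0.625 = 0.4419 in.
R_nwl = 0.6 × 70 × 0.4419 × 18 = 334.1 kip (longitudinal, 2 welds).
R_nwt = 0.6 × 70 × 0.4419 × 8.5 = 157.7 kip (transverse, base value).
(i) R_nwl + R_nwt = 491.8 kip; (ii) 0.85 R_nwl + 1.5 R_nwt = 520.6 kip.
R_n = max = 520.6 kip [governs: (ii)]; φR_n = 390.4 kip.

φR_n ≈ 390 kip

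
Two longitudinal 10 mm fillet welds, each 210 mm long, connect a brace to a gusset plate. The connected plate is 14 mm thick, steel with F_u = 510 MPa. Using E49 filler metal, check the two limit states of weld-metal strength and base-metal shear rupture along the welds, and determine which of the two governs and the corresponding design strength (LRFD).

E49XX → F_EXX = 490 MPa.
t_e = 0.707 × 10 = 7.07 mm; L = 420 mm.
Weld metal: φR_n = 0.75 × 0.6 × 490 × 7.07 × 420 × 10⁻³ = 654.8 kN.
Base metal (shear rupture): φR_n = 0.75 × 0.6 × 510 × 14 × 420 × 10⁻³ = 1349 kN.
Governing: weld metal.

φR_n ≈ 655 kN (weld metal governs)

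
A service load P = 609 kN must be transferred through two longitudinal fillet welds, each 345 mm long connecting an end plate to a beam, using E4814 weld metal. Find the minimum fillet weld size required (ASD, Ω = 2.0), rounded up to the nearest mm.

E48XX → F_EXX = 480 MPa.
Total weld length L = 690 mm.
Required throat t_e = P × Ω / (0.6 F_EXX × L) = 609 × 2.0 / (0.6 × 480 × 690 × 10⁻³) = 6.129 mm.
Required leg w = t_e / 0.707 = 8.669 mm → use 9 mm.

w = 9 mm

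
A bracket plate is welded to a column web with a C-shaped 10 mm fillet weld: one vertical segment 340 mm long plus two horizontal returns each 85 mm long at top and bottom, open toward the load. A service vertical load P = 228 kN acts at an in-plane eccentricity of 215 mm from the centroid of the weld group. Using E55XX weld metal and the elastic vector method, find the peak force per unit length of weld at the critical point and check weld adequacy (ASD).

f_max ≈ 1300 N/mm; NOT adequate

E55XX → F_EXX = 550 MPa.
Total weld length L_w = 510 mm. Treat welds as unit-width lines.
Centroid: x̄ = 2×85×42.5 / 510 = 14.17 mm from the vertical weld.
Polar moment about centroid: J = I_x + I_y = [340³/12 + 2×85×170²] + [340×14.17² + 2(85³/12 + 85×28.33²)] = 8495000 mm³.
Direct shear f_v = P/L_w = 228×10³ / 510 = 447.1 N/mm (vertical).
Torsion M = P·e = 228×10³ × 215 = 49020000 N·mm.
Critical point at (x, y) = (70.83, 170) from centroid. f_tx = M·y/J = 980.9 N/mm; f_ty = M·x/J = 408.7 N/mm.
Resultant f_max = √[f_tx² + (f_v + f_ty)²] = √[980.9² + (447.1 + 408.7)²] = 1302 N/mm.
Capacity per unit length: r_n/Ω = (1/2.0) × 0.6 × 550 × (0.707 × 10) = 1167 N/mm.
1302 > 1167 → NOT adequate.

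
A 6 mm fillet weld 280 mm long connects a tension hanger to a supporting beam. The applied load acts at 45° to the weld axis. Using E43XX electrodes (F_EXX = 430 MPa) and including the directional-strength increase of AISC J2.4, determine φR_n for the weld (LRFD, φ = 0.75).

t_e = 0.707 × 6 = 4.242 mm; A_we = 4.242 × 280 = 1188 mm².
Directional factor: 1.0 + 0.5 sin^1.5(45°) = 1.297.
F_nw = 0.6 × 430 × 1.297 = 334.7 MPa.
φR_n = 0.75 × 334.7 × 1188 × 10⁻³ = 298.2 kN.

φR_n ≈ 298 kN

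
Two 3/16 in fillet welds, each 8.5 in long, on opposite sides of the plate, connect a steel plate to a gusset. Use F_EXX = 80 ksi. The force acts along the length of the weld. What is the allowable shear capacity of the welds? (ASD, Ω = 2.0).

R_n/Ω ≈ 54.1 kip

Effective throat t_e = 0.707 × 0.1875 = 0.1326 in.
Total length L = 17 in; A_we = 0.1326 × 17 = 2.254 in².
F_nw = 0.6 F_EXX = 0.6 × 80 = 48 ksi.
R_n = 48 × 2.254 = 108.2 kip; R_n/Ω = 108.2/2.0 = 54.09 kip.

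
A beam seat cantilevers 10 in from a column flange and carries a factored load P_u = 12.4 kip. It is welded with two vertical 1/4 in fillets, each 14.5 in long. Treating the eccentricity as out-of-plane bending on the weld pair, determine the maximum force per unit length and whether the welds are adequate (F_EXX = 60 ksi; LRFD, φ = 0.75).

L_w = 2 × 14.5 = 29 in; section modulus (unit throat) S = 2 × L²/6 = 70.08 in².
Direct shear f_v = P/L_w = 12.4/29 = 0.4276 kip/in.
Moment M = P × e = 12.4 × 10 = 124 kip·in; bending f_b = M/S = 1.769 kip/in.
f_max = √(f_v² + f_b²) = √(0.4276² + 1.769²) = 1.82 kip/in.
φr_n = 0.75 × 0.6 × 60 × (0.707 × 0.25) = 4.772 kip/in → adequate.

f_max ≈ 1.82 kip/in; adequate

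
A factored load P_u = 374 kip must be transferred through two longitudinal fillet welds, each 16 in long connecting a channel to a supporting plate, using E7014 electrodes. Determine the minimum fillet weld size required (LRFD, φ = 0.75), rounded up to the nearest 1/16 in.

w = 9/16 in

E70XX → F_EXX = 70 ksi.
Total weld length L = 32 in.
Required throat t_e = P_u / (φ × 0.6 F_EXX × L) = 374 / (0.75 × 0.6 × 70 × 32) = 0.371 in.
Required leg w = t_e / 0.707 = 0.5248 in → use 9/16 in.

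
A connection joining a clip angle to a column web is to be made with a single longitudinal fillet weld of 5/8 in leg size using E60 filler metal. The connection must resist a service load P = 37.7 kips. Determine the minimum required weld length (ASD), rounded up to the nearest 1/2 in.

E60XX → F_EXX = 60 ksi.
Throat t_e = 0.707 × 0.625 = 0.4419 in.
r_n/Ω = (0.6 × 60 × 0.4419) / 2.0 = 7.954 kip/in.
L_req = P / (r_n/Ω) = 37.7 / 7.954 = 4.74 in total.
Round up → use L = 5 in.

L = 5 in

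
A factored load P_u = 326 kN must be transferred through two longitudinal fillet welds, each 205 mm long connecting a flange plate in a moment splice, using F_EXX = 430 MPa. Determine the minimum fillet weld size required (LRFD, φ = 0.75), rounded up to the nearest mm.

Total weld length L = 410 mm.
Required throat t_e = P_u / (φ × 0.6 F_EXX × L) = 326 / (0.75 × 0.6 × 430 × 410 × 10⁻³) = 4.109 mm.
Required leg w = t_e / 0.707 = 5.812 mm → use 6 mm.

w = 6 mm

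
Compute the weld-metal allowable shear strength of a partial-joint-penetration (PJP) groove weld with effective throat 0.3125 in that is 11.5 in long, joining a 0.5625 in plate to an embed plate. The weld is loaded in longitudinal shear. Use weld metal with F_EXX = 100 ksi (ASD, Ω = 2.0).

R_n/Ω ≈ 108 kips

Effective throat (given) t_e = 0.3125 in.
A_we = 0.3125 × 11.5 = 3.594 in².
F_nw = 0.6 F_EXX = 60 ksi.
R_n/Ω = (60 × 3.594) / 2.0 = 107.8 kips.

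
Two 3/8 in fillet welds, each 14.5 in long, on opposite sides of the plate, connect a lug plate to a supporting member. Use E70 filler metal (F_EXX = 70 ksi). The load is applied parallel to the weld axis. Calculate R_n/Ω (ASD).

Effective throat t_e = 0.707 × 0.375 = 0.2651 in.
Total length L = 29 in; A_we = 0.2651 × 29 = 7.689 in².
F_nw = 0.6 F_EXX = 0.6 × 70 = 42 ksi.
R_n = 42 × 7.689 = 322.9 kip; R_n/Ω = 322.9/2.0 = 161.5 kip.

R_n/Ω ≈ 161 kip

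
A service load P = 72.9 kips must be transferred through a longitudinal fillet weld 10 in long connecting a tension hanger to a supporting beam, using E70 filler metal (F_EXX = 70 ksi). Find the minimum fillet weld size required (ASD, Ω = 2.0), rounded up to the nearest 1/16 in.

w = 1/2 in

Total weld length L = 10 in.
Required throat t_e = P × Ω / (0.6 F_EXX × L) = 72.9 × 2.0 / (0.6 × 70 × 10) = 0.3471 in.
Required leg w = t_e / 0.707 = 0.491 in → use 1/2 in.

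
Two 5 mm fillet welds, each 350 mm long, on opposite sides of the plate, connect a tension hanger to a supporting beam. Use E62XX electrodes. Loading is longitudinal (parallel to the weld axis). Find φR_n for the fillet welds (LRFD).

E62XX → F_EXX = 620 MPa.
Effective throat t_e = 0.707 × 5 = 3.535 mm.
Total length L = 700 mm; A_we = 3.535 × 700 = 2474 mm².
F_nw = 0.6 F_EXX = 0.6 × 620 = 372 MPa.
φR_n = 0.75 × 372 × 2474 × 10⁻³ = 690.4 kN.

φR_n ≈ 690 kN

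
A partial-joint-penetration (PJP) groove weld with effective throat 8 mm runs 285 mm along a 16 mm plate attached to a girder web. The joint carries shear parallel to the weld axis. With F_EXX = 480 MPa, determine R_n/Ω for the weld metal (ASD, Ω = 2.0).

Effective throat (given) t_e = 8 mm.
A_we = 8 × 285 = 2280 mm².
F_nw = 0.6 F_EXX = 288 MPa.
R_n/Ω = (288 × 2280) / 2.0 × 10⁻³ = 328.3 kN.

R_n/Ω ≈ 328 kN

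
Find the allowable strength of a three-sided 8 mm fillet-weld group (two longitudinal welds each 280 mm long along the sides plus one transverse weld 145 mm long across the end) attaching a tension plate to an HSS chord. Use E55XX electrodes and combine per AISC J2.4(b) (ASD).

E55XX → F_EXX = 550 MPa.
t_e = 0.707 × 8 = 5.656 mm.
R_nwl = 0.6 × 550 × 5.656 × 560 × 10⁻³ = 1045 kN (longitudinal, 2 welds).
R_nwt = 0.6 × 550 × 5.656 × 145 × 10⁻³ = 270.6 kN (transverse, base value).
(i) R_nwl + R_nwt = 1316 kN; (ii) 0.85 R_nwl + 1.5 R_nwt = 1294 kN.
R_n = max = 1316 kN [governs: (i)]; R_n/Ω = 657.9 kN.

R_n/Ω ≈ 658 kN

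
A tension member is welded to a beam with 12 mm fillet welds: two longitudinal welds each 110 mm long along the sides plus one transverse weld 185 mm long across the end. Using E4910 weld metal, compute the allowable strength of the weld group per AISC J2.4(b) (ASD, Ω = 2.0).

R_n/Ω ≈ 579 kN

E49XX → F_EXX = 490 MPa.
t_e = 0.707 × 12 = 8.484 mm.
R_nwl = 0.6 × 490 × 8.484 × 220 × 10⁻³ = 548.7 kN (longitudinal, 2 welds).
R_nwt = 0.6 × 490 × 8.484 × 185 × 10⁻³ = 461.4 kN (transverse, base value).
(i) R_nwl + R_nwt = 1010 kN; (ii) 0.85 R_nwl + 1.5 R_nwt = 1159 kN.
R_n = max = 1159 kN [governs: (ii)]; R_n/Ω = 579.3 kN.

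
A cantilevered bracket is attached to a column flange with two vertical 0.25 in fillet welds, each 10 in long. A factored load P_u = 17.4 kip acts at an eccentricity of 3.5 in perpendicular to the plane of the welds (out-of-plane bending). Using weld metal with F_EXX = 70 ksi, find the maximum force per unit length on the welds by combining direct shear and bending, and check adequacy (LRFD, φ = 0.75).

L_w = 2 × 10 = 20 in; section modulus (unit throat) S = 2 × L²/6 = 33.33 in².
Direct shear f_v = P/L_w = 17.4/20 = 0.87 kip/in.
Moment M = P × e = 17.4 × 3.5 = 60.9 kip·in; bending f_b = M/S = 1.827 kip/in.
f_max = √(f_v² + f_b²) = √(0.87² + 1.827²) = 2.024 kip/in.
φr_n = 0.75 × 0.6 × 70 × (0.707 × 0.25) = 5.568 kip/in → adequate.

f_max ≈ 2.02 kip/in; adequate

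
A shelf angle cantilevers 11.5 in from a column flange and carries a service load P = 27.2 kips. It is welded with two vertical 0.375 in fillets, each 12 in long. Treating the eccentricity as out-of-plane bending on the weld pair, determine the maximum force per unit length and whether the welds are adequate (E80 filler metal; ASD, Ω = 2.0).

E80XX → F_EXX = 80 ksi.
L_w = 2 × 12 = 24 in; section modulus (unit throat) S = 2 × L²/6 = 48 in².
Direct shear f_v = P/L_w = 27.2/24 = 1.133 kip/in.
Moment M = P × e = 27.2 × 11.5 = 312.8 kip·in; bending f_b = M/S = 6.517 kip/in.
f_max = √(f_v² + f_b²) = √(1.133² + 6.517²) = 6.614 kip/in.
r_n/Ω = (1/2.0) × 0.6 × 80 × (0.707 × 0.375) = 6.363 kip/in → NOT adequate.

f_max ≈ 6.61 kip/in; NOT adequate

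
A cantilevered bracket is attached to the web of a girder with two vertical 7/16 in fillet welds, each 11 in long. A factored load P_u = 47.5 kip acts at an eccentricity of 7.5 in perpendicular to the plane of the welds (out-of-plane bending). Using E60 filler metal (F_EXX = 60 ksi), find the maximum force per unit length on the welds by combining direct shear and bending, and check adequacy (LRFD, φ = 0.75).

L_w = 2 × 11 = 22 in; section modulus (unit throat) S = 2 × L²/6 = 40.33 in².
Direct shear f_v = P/L_w = 47.5/22 = 2.159 kip/in.
Moment M = P × e = 47.5 × 7.5 = 356.25 kip·in; bending f_b = M/S = 8.833 kip/in.
f_max = √(f_v² + f_b²) = √(2.159² + 8.833²) = 9.093 kip/in.
φr_n = 0.75 × 0.6 × 60 × (0.707 × 0.4375) = 8.351 kip/in → NOT adequate.

f_max ≈ 9.09 kip/in; NOT adequate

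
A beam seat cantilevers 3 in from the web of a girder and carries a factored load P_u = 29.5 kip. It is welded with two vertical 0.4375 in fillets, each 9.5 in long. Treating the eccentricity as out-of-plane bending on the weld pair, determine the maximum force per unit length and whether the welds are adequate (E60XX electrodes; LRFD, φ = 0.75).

f_max ≈ 3.33 kip/in; adequate

E60XX → F_EXX = 60 ksi.
L_w = 2 × 9.5 = 19 in; section modulus (unit throat) S = 2 × L²/6 = 30.08 in².
Direct shear f_v = P/L_w = 29.5/19 = 1.553 kip/in.
Moment M = P × e = 29.5 × 3 = 88.5 kip·in; bending f_b = M/S = 2.942 kip/in.
f_max = √(f_v² + f_b²) = √(1.553² + 2.942²) = 3.326 kip/in.
φr_n = 0.75 × 0.6 × 60 × (0.707 × 0.4375) = 8.351 kip/in → adequate.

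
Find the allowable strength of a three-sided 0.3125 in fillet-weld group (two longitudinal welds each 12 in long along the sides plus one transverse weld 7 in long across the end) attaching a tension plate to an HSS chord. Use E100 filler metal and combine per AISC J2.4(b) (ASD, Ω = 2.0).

R_n/Ω ≈ 205 kips

E100XX → F_EXX = 100 ksi.
t_e = 0.707 × 0.3125 = 0.2209 in.
R_nwl = 0.6 × 100 × 0.2209 × 24 = 318.1 kips (longitudinal, 2 welds).
R_nwt = 0.6 × 100 × 0.2209 × 7 = 92.79 kips (transverse, base value).
(i) R_nwl + R_nwt = 410.9 kips; (ii) 0.85 R_nwl + 1.5 R_nwt = 409.6 kips.
R_n = max = 410.9 kips [governs: (i)]; R_n/Ω = 205.5 kips.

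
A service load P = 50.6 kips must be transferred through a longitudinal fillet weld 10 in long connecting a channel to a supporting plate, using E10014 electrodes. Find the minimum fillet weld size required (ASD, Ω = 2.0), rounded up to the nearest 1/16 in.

E100XX → F_EXX = 100 ksi.
Total weld length L = 10 in.
Required throat t_e = P × Ω / (0.6 F_EXX × L) = 50.6 × 2.0 / (0.6 × 100 × 10) = 0.1687 in.
Required leg w = t_e / 0.707 = 0.2386 in → use 1/4 in.

w = 1/4 in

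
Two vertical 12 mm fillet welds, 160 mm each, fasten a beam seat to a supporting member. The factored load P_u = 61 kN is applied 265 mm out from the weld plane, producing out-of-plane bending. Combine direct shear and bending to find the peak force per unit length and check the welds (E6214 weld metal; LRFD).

f_max ≈ 1900 N/mm; adequate

E62XX → F_EXX = 620 MPa.
L_w = 2 × 160 = 320 mm; section modulus (unit throat) S = 2 × L²/6 = 8533 mm².
Direct shear f_v = P/L_w = 61×10³/320 = 190.6 N/mm.
Moment M = P × e = 61×10³ × 265 = 16165000 N·mm; bending f_b = M/S = 1894 N/mm.
f_max = √(f_v² + f_b²) = √(190.6² + 1894²) = 1904 N/mm.
φr_n = 0.75 × 0.6 × 620 × (0.707 × 12) = 2367 N/mm → adequate.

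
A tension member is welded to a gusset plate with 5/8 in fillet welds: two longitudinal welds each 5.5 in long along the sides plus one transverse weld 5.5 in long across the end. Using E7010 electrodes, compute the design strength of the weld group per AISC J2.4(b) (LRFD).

φR_n ≈ 245 kips

E70XX → F_EXX = 70 ksi.
t_e = 0.707 × 0.625 = 0.4419 in.
R_nwl = 0.6 × 70 × 0.4419 × 11 = 204.1 kips (longitudinal, 2 welds).
R_nwt = 0.6 × 70 × 0.4419 × 5.5 = 102.1 kips (transverse, base value).
(i) R_nwl + R_nwt = 306.2 kips; (ii) 0.85 R_nwl + 1.5 R_nwt = 326.6 kips.
R_n = max = 326.6 kips [governs: (ii)]; φR_n = 245 kips.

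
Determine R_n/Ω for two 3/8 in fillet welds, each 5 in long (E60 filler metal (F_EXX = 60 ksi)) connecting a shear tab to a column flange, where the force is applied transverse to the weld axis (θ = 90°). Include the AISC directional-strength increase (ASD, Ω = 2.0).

R_n/Ω ≈ 71.6 kips

t_e = 0.707 × 0.375 = 0.2651 in; A_we = 0.2651 × 10 = 2.651 in².
Directional factor: 1.0 + 0.5 sin^1.5(90°) = 1.5.
F_nw = 0.6 × 60 × 1.5 = 54 ksi.
R_n/Ω = (54 × 2.651) / 2.0 = 71.58 kips.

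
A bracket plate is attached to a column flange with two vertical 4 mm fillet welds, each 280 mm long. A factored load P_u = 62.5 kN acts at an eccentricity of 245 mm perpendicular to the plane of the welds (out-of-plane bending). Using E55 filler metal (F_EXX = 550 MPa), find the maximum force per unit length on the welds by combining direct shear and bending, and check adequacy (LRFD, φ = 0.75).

f_max ≈ 596 N/mm; adequate

L_w = 2 × 280 = 560 mm; section modulus (unit throat) S = 2 × L²/6 = 26130 mm².
Direct shear f_v = P/L_w = 62.5×10³/560 = 111.6 N/mm.
Moment M = P × e = 62.5×10³ × 245 = 15312000 N·mm; bending f_b = M/S = 585.9 N/mm.
f_max = √(f_v² + f_b²) = √(111.6² + 585.9²) = 596.5 N/mm.
φr_n = 0.75 × 0.6 × 550 × (0.707 × 4) = 699.9 N/mm → adequate.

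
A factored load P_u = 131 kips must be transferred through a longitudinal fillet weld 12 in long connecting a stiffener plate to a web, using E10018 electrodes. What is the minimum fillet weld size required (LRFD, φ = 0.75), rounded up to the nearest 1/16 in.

E100XX → F_EXX = 100 ksi.
Total weld length L = 12 in.
Required throat t_e = P_u / (φ × 0.6 F_EXX × L) = 131 / (0.75 × 0.6 × 100 × 12) = 0.2426 in.
Required leg w = t_e / 0.707 = 0.3431 in → use 3/8 in.

w = 3/8 in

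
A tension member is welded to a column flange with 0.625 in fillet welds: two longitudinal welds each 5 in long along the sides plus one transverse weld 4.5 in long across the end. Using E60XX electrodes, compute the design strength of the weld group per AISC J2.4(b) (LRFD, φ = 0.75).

E60XX → F_EXX = 60 ksi.
t_e = 0.707 × 0.625 = 0.4419 in.
R_nwl = 0.6 × 60 × 0.4419 × 10 = 159.1 kip (longitudinal, 2 welds).
R_nwt = 0.6 × 60 × 0.4419 × 4.5 = 71.58 kip (transverse, base value).
(i) R_nwl + R_nwt = 230.7 kip; (ii) 0.85 R_nwl + 1.5 R_nwt = 242.6 kip.
R_n = max = 242.6 kip [governs: (ii)]; φR_n = 181.9 kip.

φR_n ≈ 182 kip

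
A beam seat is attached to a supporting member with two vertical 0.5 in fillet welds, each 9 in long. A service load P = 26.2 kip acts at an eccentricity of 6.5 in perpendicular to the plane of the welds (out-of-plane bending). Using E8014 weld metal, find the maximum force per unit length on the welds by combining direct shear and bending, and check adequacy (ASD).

f_max ≈ 6.47 kip/in; adequate

E80XX → F_EXX = 80 ksi.
L_w = 2 × 9 = 18 in; section modulus (unit throat) S = 2 × L²/6 = 27 in².
Direct shear f_v = P/L_w = 26.2/18 = 1.456 kip/in.
Moment M = P × e = 26.2 × 6.5 = 170.3 kip·in; bending f_b = M/S = 6.307 kip/in.
f_max = √(f_v² + f_b²) = √(1.456² + 6.307²) = 6.473 kip/in.
r_n/Ω = (1/2.0) × 0.6 × 80 × (0.707 × 0.5) = 8.484 kip/in → adequate.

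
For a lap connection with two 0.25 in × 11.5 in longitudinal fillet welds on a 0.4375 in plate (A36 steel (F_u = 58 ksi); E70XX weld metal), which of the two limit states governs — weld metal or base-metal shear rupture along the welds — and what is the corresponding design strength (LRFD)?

φR_n ≈ 128 kips (weld metal governs)

E70XX → F_EXX = 70 ksi.
t_e = 0.707 × 0.25 = 0.1767 in; L = 23 in.
Weld metal: φR_n = 0.75 × 0.6 × 70 × 0.1767 × 23 = 128.1 kips.
Base metal (shear rupture): φR_n = 0.75 × 0.6 × 58 × 0.4375 × 23 = 262.6 kips.
Governing: weld metal.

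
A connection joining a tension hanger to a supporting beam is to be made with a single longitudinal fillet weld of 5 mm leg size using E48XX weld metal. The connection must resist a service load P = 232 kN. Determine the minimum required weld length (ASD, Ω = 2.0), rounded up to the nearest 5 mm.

L = 460 mm

E48XX → F_EXX = 480 MPa.
Throat t_e = 0.707 × 5 = 3.535 mm.
r_n/Ω = (0.6 × 480 × 3.535) / 2.0 = 509 N/mm = 0.509 kN/mm.
L_req = P / (r_n/Ω) = 232 / 0.509 = 455.8 mm total.
Round up → use L = 460 mm.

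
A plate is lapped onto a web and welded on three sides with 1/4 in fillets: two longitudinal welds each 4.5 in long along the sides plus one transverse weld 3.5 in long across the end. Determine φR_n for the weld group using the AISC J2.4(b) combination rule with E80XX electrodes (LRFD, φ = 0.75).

φR_n ≈ 82.1 kips

E80XX → F_EXX = 80 ksi.
t_e = 0.707 × 0.25 = 0.1767 in.
R_nwl = 0.6 × 80 × 0.1767 × 9 = 76.36 kips (longitudinal, 2 welds).
R_nwt = 0.6 × 80 × 0.1767 × 3.5 = 29.69 kips (transverse, base value).
(i) R_nwl + R_nwt = 106 kips; (ii) 0.85 R_nwl + 1.5 R_nwt = 109.4 kips.
R_n = max = 109.4 kips [governs: (ii)]; φR_n = 82.08 kips.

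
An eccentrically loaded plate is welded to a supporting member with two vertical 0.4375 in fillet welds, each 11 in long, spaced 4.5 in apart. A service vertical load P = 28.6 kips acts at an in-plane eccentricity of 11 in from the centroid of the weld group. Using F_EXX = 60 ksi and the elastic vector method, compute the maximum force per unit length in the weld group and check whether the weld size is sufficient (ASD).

Total weld length L_w = 22 in. Treat welds as unit-width lines.
Polar moment about centroid: J = 2[d³/12 + d(b/2)²] = 2[11³/12 + 11×2.25²] = 333.2 in³.
Direct shear f_v = P/L_w = 28.6 / 22 = 1.3 kip/in (vertical).
Torsion M = P·e = 28.6 × 11 = 314.6 kip·in.
Critical point at (x, y) = (2.25, 5.5) from centroid. f_tx = M·y/J = 5.193 kip/in; f_ty = M·x/J = 2.124 kip/in.
Resultant f_max = √[f_tx² + (f_v + f_ty)²] = √[5.193² + (1.3 + 2.124)²] = 6.22 kip/in.
Capacity per unit length: r_n/Ω = (1/2.0) × 0.6 × 60 × (0.707 × 0.4375) = 5.568 kip/in.
6.22 > 5.568 → NOT adequate.

f_max ≈ 6.22 kip/in; NOT adequate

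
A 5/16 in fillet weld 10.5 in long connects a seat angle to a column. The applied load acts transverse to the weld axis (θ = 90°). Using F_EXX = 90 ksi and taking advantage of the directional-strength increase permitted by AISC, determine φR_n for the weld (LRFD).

φR_n ≈ 141 kips

t_e = 0.707 × 0.3125 = 0.2209 in; A_we = 0.2209 × 10.5 = 2.32 in².
Directional factor: 1.0 + 0.5 sin^1.5(90°) = 1.5.
F_nw = 0.6 × 90 × 1.5 = 81 ksi.
φR_n = 0.75 × 81 × 2.32 = 140.9 kips.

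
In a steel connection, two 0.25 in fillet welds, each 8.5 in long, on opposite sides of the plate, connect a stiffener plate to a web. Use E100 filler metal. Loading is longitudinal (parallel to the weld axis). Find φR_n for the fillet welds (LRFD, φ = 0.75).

E100XX → F_EXX = 100 ksi.
Effective throat t_e = 0.707 × 0.25 = 0.1767 in.
Total length L = 17 in; A_we = 0.1767 × 17 = 3.005 in².
F_nw = 0.6 F_EXX = 0.6 × 100 = 60 ksi.
φR_n = 0.75 × 60 × 3.005 = 135.2 kips.

φR_n ≈ 135 kips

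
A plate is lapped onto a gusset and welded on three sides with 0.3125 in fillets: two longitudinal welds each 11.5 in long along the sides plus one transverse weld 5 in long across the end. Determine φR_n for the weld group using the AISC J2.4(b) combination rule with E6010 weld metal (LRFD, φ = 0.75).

E60XX → F_EXX = 60 ksi.
t_e = 0.707 × 0.3125 = 0.2209 in.
R_nwl = 0.6 × 60 × 0.2209 × 23 = 182.9 kip (longitudinal, 2 welds).
R_nwt = 0.6 × 60 × 0.2209 × 5 = 39.77 kip (transverse, base value).
(i) R_nwl + R_nwt = 222.7 kip; (ii) 0.85 R_nwl + 1.5 R_nwt = 215.1 kip.
R_n = max = 222.7 kip [governs: (i)]; φR_n = 167 kip.

φR_n ≈ 167 kip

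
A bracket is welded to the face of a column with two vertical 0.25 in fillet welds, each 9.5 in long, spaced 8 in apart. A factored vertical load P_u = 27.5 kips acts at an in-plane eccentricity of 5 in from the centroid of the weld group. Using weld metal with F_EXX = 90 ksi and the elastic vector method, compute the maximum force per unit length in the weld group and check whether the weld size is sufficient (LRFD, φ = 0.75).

Total weld length L_w = 19 in. Treat welds as unit-width lines.
Polar moment about centroid: J = 2[d³/12 + d(b/2)²] = 2[9.5³/12 + 9.5×4²] = 446.9 in³.
Direct shear f_v = P/L_w = 27.5 / 19 = 1.447 kip/in (vertical).
Torsion M = P·e = 27.5 × 5 = 137.5 kip·in.
Critical point at (x, y) = (4, 4.75) from centroid. f_tx = M·y/J = 1.461 kip/in; f_ty = M·x/J = 1.231 kip/in.
Resultant f_max = √[f_tx² + (f_v + f_ty)²] = √[1.461² + (1.447 + 1.231)²] = 3.051 kip/in.
Capacity per unit length: φr_n = 0.75 × 0.6 × 90 × (0.707 × 0.25) = 7.158 kip/in.
3.051 ≤ 7.158 → adequate.

f_max ≈ 3.05 kip/in; adequate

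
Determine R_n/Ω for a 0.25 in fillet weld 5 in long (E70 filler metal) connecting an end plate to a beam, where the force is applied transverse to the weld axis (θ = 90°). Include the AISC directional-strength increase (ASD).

E70XX → F_EXX = 70 ksi.
t_e = 0.707 × 0.25 = 0.1767 in; A_we = 0.1767 × 5 = 0.8837 in².
Directional factor: 1.0 + 0.5 sin^1.5(90°) = 1.5.
F_nw = 0.6 × 70 × 1.5 = 63 ksi.
R_n/Ω = (63 × 0.8837) / 2.0 = 27.84 kip.

R_n/Ω ≈ 27.8 kip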